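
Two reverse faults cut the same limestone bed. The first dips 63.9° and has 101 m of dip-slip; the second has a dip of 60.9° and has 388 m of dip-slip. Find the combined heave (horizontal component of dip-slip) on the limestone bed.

233 m

heave_A = 101 × cos(63.9°) = 44.43 m
heave_B = 388 × cos(60.9°) = 188.7 m
total = 44.43 + 188.7 = 233 m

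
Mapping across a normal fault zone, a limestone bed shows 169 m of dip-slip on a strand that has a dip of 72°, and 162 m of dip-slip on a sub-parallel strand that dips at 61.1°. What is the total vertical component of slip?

throw_A = 169 × sin(72°) = 160.7 m
throw_B = 162 × sin(61.1°) = 141.8 m
total = 160.7 + 141.8 = 303 m

303 m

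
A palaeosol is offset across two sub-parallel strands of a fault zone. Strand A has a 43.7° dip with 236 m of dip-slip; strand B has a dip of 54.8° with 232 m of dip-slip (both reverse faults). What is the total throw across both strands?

throw_A = 236 × sin(43.7°) = 163 m
throw_B = 232 × sin(54.8°) = 189.6 m
total = 163 + 189.6 = 353 m

353 m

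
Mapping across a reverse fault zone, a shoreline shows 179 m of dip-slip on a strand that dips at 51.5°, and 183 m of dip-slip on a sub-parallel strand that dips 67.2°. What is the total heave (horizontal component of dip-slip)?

heave_A = 179 × cos(51.5°) = 111.4 m
heave_B = 183 × cos(67.2°) = 70.92 m
total = 111.4 + 70.92 = 182 m

182 m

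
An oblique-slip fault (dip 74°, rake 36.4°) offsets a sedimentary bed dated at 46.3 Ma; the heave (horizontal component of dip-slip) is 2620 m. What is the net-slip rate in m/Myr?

346 m/Myr

dip-slip = heave / cos(dip) = 2620 / cos(74°) = 9505 m
net slip = dip-slip / sin(rake) = 9505 / sin(36.4°) = 16020 m
rate = 16020 m / 46.3 Ma = 0.000346 m/yr = 346 m/Myr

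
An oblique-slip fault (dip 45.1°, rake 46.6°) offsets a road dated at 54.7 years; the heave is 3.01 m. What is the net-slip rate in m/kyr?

dip-slip = heave / cos(dip) = 3.01 / cos(45.1°) = 4.264 m
net slip = dip-slip / sin(rake) = 4.264 / sin(46.6°) = 5.869 m
rate = 5.869 m / 54.7 years = 0.107 m/yr = 107 m/kyr

107 m/kyr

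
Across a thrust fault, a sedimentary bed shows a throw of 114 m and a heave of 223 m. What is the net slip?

250 m

net slip = √(throw² + heave²) = √(114² + 223²) = 250 m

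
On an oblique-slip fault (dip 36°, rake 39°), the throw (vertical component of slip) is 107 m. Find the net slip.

289 m

dip-slip = throw / sin(dip) = 107 / sin(36°) = 182 m
net slip = dip-slip / sin(rake) = 182 / sin(39°) = 289 m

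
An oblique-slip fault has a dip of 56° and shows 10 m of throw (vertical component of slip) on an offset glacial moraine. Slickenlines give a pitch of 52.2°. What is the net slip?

dip-slip = throw / sin(dip) = 10 / sin(56°) = 12.06 m
net slip = dip-slip / sin(rake) = 12.06 / sin(52.2°) = 15.3 m

15.3 m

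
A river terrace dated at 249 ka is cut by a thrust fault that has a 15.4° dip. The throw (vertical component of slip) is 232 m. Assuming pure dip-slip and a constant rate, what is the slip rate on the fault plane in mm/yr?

dip-slip = throw / sin(dip) = 232 m / sin(15.4°) = 873.6 m
rate = 873.6 m / 249 ka = 0.00351 m/yr = 3.51 mm/yr

3.51 mm/yr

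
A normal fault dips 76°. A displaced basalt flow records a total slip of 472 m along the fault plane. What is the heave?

114 m

heave = dip-slip × cos(dip) = 472 m × cos(76°) = 114 m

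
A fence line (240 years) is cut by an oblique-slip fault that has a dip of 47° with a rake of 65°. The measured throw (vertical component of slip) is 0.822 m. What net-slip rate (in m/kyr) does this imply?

5.17 m/kyr

dip-slip = throw / sin(dip) = 0.822 / sin(47°) = 1.124 m
net slip = dip-slip / sin(rake) = 1.124 / sin(65°) = 1.240 m
rate = 1.240 m / 240 years = 0.00517 m/yr = 5.17 m/kyr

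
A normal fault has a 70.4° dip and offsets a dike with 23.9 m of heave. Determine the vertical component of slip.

67.1 m

throw = heave × tan(dip) = 23.9 × tan(70.4°) = 67.1 m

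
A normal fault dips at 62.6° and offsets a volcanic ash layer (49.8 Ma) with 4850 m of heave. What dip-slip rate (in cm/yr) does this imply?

0.0212 cm/yr

dip-slip = heave / cos(dip) = 4850 m / cos(62.6°) = 10540 m
rate = 10540 m / 49.8 Ma = 0.000212 m/yr = 0.0212 cm/yr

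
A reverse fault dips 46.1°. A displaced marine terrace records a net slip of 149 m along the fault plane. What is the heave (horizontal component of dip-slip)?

heave = dip-slip × cos(dip) = 149 m × cos(46.1°) = 103 m

103 m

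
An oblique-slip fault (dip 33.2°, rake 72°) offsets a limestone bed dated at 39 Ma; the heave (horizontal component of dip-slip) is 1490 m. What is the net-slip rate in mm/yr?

dip-slip = heave / cos(dip) = 1490 / cos(33.2°) = 1781 m
net slip = dip-slip / sin(rake) = 1781 / sin(72°) = 1872 m
rate = 1872 m / 39 Ma = 0.0000480 m/yr = 0.0480 mm/yr

0.0480 mm/yr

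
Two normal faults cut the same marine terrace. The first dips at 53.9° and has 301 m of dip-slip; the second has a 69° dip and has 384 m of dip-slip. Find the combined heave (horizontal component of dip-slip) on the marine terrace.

315 m

heave_A = 301 × cos(53.9°) = 177.3 m
heave_B = 384 × cos(69°) = 137.6 m
total = 177.3 + 137.6 = 315 m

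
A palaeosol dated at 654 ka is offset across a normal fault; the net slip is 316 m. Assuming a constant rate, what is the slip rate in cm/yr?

0.0483 cm/yr

rate = 316 m / 654 ka = 0.000483 m/yr = 0.0483 cm/yr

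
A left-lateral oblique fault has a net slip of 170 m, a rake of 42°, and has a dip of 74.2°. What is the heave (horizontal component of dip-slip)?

31 m

dip-slip = net slip × sin(rake) = 170 m × sin(42°) = 113.8 m
heave = dip-slip × cos(dip) = 113.8 × cos(74.2°) = 31 m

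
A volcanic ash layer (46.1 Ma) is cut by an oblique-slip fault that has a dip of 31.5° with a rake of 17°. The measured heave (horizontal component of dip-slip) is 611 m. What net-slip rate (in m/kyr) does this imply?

0.0532 m/kyr

dip-slip = heave / cos(dip) = 611 / cos(31.5°) = 716.6 m
net slip = dip-slip / sin(rake) = 716.6 / sin(17°) = 2451 m
rate = 2451 m / 46.1 Ma = 0.0000532 m/yr = 0.0532 m/kyr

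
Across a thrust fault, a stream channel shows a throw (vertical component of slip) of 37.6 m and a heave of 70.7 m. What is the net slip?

net slip = √(throw² + heave²) = √(37.6² + 70.7²) = 80.1 m

80.1 m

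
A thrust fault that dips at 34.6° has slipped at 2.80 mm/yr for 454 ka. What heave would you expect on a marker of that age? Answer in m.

dip-slip = rate × time = 2.80 mm/yr × 454 ka = 1271 m
heave = dip-slip × cos(dip) = 1271 × cos(34.6°) = 1050 m

1050 m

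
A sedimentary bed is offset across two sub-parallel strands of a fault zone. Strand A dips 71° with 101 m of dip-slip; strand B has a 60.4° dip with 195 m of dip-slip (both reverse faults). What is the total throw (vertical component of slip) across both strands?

throw_A = 101 × sin(71°) = 95.50 m
throw_B = 195 × sin(60.4°) = 169.6 m
total = 95.50 + 169.6 = 265 m

265 m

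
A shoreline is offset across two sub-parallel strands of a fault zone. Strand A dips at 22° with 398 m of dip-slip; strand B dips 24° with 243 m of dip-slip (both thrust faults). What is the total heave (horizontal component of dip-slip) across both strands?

591 m

heave_A = 398 × cos(22°) = 369 m
heave_B = 243 × cos(24°) = 222 m
total = 369 + 222 = 591 m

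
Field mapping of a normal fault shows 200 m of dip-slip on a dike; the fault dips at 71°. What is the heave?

65.1 m

heave = dip-slip × cos(dip) = 200 m × cos(71°) = 65.1 m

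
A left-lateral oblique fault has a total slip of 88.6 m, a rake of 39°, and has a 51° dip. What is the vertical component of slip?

dip-slip = net slip × sin(rake) = 88.6 m × sin(39°) = 55.76 m
throw = dip-slip × sin(dip) = 55.76 × sin(51°) = 43.3 m

43.3 m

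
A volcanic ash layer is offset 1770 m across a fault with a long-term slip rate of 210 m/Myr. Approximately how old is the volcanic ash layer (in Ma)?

8.43 Ma

age = offset / rate = 1770 m / (210 m/Myr) = 8.43e+06 yr = 8.43 Ma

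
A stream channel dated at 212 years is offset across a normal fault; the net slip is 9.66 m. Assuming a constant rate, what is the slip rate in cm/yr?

4.56 cm/yr

rate = 9.66 m / 212 years = 0.0456 m/yr = 4.56 cm/yr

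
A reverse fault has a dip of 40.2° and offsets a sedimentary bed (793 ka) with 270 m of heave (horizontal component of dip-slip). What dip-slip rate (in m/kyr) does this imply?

0.446 m/kyr

dip-slip = heave / cos(dip) = 270 m / cos(40.2°) = 353.5 m
rate = 353.5 m / 793 ka = 0.000446 m/yr = 0.446 m/kyr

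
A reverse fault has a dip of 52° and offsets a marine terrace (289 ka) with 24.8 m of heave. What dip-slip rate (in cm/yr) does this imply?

0.0139 cm/yr

dip-slip = heave / cos(dip) = 24.8 m / cos(52°) = 40.28 m
rate = 40.28 m / 289 ka = 0.000139 m/yr = 0.0139 cm/yr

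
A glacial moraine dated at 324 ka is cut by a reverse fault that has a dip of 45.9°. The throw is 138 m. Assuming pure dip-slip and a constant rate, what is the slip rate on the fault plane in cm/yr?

dip-slip = throw / sin(dip) = 138 m / sin(45.9°) = 192.2 m
rate = 192.2 m / 324 ka = 0.000593 m/yr = 0.0593 cm/yr

0.0593 cm/yr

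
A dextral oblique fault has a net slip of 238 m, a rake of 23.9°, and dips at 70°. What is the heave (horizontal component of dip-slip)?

dip-slip = net slip × sin(rake) = 238 m × sin(23.9°) = 96.42 m
heave = dip-slip × cos(dip) = 96.42 × cos(70°) = 33 m

33 m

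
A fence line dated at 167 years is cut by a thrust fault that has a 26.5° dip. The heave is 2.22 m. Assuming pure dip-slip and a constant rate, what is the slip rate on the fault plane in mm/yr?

dip-slip = heave / cos(dip) = 2.22 m / cos(26.5°) = 2.481 m
rate = 2.481 m / 167 years = 0.0149 m/yr = 14.9 mm/yr

14.9 mm/yr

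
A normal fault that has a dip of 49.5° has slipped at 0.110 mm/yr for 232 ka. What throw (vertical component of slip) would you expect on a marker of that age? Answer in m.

dip-slip = rate × time = 0.110 mm/yr × 232 ka = 25.52 m
throw = dip-slip × sin(dip) = 25.52 × sin(49.5°) = 19.4 m

19.4 m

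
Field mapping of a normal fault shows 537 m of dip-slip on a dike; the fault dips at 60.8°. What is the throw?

469 m

throw = dip-slip × sin(dip) = 537 m × sin(60.8°) = 469 m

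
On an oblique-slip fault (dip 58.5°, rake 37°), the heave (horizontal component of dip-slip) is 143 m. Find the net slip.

455 m

dip-slip = heave / cos(dip) = 143 / cos(58.5°) = 273.7 m
net slip = dip-slip / sin(rake) = 273.7 / sin(37°) = 455 m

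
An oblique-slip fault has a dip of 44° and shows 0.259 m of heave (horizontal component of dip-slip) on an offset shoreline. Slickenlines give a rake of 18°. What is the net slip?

dip-slip = heave / cos(dip) = 0.259 / cos(44°) = 0.3601 m
net slip = dip-slip / sin(rake) = 0.3601 / sin(18°) = 1.17 m

1.17 m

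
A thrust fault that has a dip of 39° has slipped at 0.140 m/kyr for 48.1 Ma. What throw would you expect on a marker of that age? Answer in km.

4.24 km

dip-slip = rate × time = 0.140 m/kyr × 48.1 Ma = 6734 m
throw = dip-slip × sin(dip) = 6734 × sin(39°) = 4240 m = 4.24 km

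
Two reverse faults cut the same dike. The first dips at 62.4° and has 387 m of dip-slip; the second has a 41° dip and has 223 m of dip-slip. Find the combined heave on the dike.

348 m

heave_A = 387 × cos(62.4°) = 179.3 m
heave_B = 223 × cos(41°) = 168.3 m
total = 179.3 + 168.3 = 348 m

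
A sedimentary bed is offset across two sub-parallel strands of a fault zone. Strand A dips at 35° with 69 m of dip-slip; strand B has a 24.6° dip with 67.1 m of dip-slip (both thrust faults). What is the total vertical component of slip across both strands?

throw_A = 69 × sin(35°) = 39.58 m
throw_B = 67.1 × sin(24.6°) = 27.93 m
total = 39.58 + 27.93 = 67.5 m

67.5 m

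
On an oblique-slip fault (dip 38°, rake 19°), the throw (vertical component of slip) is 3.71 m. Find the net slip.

18.5 m

dip-slip = throw / sin(dip) = 3.71 / sin(38°) = 6.026 m
net slip = dip-slip / sin(rake) = 6.026 / sin(19°) = 18.5 m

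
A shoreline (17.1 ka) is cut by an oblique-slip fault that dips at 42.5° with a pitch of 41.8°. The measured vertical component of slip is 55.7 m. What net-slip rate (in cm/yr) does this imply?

0.723 cm/yr

dip-slip = throw / sin(dip) = 55.7 / sin(42.5°) = 82.45 m
net slip = dip-slip / sin(rake) = 82.45 / sin(41.8°) = 123.7 m
rate = 123.7 m / 17.1 ka = 0.00723 m/yr = 0.723 cm/yr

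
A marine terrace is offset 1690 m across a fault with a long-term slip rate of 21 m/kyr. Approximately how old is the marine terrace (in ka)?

age = offset / rate = 1690 m / (21 m/kyr) = 80500 yr = 80.5 ka

80.5 ka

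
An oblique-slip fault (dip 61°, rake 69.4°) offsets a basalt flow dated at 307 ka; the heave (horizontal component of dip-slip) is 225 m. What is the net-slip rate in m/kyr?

1.61 m/kyr

dip-slip = heave / cos(dip) = 225 / cos(61°) = 464.1 m
net slip = dip-slip / sin(rake) = 464.1 / sin(69.4°) = 495.8 m
rate = 495.8 m / 307 ka = 0.00161 m/yr = 1.61 m/kyr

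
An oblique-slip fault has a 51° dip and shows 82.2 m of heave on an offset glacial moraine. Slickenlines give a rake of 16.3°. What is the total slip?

dip-slip = heave / cos(dip) = 82.2 / cos(51°) = 130.6 m
net slip = dip-slip / sin(rake) = 130.6 / sin(16.3°) = 465 m

465 m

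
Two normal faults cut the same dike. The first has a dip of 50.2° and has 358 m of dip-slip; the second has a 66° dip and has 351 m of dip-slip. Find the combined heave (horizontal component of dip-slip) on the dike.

heave_A = 358 × cos(50.2°) = 229.2 m
heave_B = 351 × cos(66°) = 142.8 m
total = 229.2 + 142.8 = 372 m

372 m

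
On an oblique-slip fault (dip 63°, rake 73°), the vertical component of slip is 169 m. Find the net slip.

198 m

dip-slip = throw / sin(dip) = 169 / sin(63°) = 189.7 m
net slip = dip-slip / sin(rake) = 189.7 / sin(73°) = 198 m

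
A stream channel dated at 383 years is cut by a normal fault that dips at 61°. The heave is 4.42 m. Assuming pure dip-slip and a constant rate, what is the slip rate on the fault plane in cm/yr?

2.38 cm/yr

dip-slip = heave / cos(dip) = 4.42 m / cos(61°) = 9.117 m
rate = 9.117 m / 383 years = 0.0238 m/yr = 2.38 cm/yr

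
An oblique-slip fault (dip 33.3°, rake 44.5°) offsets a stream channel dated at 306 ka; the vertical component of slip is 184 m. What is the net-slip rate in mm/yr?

dip-slip = throw / sin(dip) = 184 / sin(33.3°) = 335.1 m
net slip = dip-slip / sin(rake) = 335.1 / sin(44.5°) = 478.2 m
rate = 478.2 m / 306 ka = 0.00156 m/yr = 1.56 mm/yr

1.56 mm/yr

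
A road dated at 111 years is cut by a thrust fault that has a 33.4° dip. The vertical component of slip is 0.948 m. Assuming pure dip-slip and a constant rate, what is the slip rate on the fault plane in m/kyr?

dip-slip = throw / sin(dip) = 0.948 m / sin(33.4°) = 1.722 m
rate = 1.722 m / 111 years = 0.0155 m/yr = 15.5 m/kyr

15.5 m/kyr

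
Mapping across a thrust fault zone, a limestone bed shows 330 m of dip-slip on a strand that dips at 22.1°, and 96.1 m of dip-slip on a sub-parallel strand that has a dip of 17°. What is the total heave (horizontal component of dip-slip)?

heave_A = 330 × cos(22.1°) = 305.8 m
heave_B = 96.1 × cos(17°) = 91.90 m
total = 305.8 + 91.90 = 398 m

398 m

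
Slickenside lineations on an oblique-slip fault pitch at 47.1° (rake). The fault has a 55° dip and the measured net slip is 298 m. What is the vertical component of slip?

179 m

dip-slip = net slip × sin(rake) = 298 m × sin(47.1°) = 218.3 m
throw = dip-slip × sin(dip) = 218.3 × sin(55°) = 179 m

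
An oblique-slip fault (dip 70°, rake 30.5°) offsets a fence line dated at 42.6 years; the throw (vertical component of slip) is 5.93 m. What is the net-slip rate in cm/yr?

dip-slip = throw / sin(dip) = 5.93 / sin(70°) = 6.311 m
net slip = dip-slip / sin(rake) = 6.311 / sin(30.5°) = 12.43 m
rate = 12.43 m / 42.6 years = 0.292 m/yr = 29.2 cm/yr

29.2 cm/yr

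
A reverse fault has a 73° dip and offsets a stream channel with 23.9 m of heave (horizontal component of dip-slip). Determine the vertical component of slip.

78.2 m

throw = heave × tan(dip) = 23.9 × tan(73°) = 78.2 m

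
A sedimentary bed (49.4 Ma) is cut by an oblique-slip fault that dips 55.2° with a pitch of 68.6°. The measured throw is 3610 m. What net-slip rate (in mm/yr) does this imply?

dip-slip = throw / sin(dip) = 3610 / sin(55.2°) = 4396 m
net slip = dip-slip / sin(rake) = 4396 / sin(68.6°) = 4722 m
rate = 4722 m / 49.4 Ma = 0.0000956 m/yr = 0.0956 mm/yr

0.0956 mm/yr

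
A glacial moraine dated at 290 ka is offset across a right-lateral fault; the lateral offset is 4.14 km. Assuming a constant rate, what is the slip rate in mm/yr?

14.3 mm/yr

rate = 4.14 km / 290 ka = 0.0143 m/yr = 14.3 mm/yr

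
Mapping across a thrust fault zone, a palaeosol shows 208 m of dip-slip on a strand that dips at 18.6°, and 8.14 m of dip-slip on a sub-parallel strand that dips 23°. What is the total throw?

throw_A = 208 × sin(18.6°) = 66.34 m
throw_B = 8.14 × sin(23°) = 3.181 m
total = 66.34 + 3.181 = 69.5 m

69.5 m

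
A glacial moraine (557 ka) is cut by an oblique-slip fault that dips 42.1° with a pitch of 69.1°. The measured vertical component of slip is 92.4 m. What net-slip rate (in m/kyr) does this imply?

0.265 m/kyr

dip-slip = throw / sin(dip) = 92.4 / sin(42.1°) = 137.8 m
net slip = dip-slip / sin(rake) = 137.8 / sin(69.1°) = 147.5 m
rate = 147.5 m / 557 ka = 0.000265 m/yr = 0.265 m/kyr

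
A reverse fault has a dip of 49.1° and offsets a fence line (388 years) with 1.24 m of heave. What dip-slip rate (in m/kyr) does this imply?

dip-slip = heave / cos(dip) = 1.24 m / cos(49.1°) = 1.894 m
rate = 1.894 m / 388 years = 0.00488 m/yr = 4.88 m/kyr

4.88 m/kyr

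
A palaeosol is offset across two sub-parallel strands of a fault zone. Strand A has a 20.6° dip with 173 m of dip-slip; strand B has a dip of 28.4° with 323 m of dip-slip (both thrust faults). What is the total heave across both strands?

heave_A = 173 × cos(20.6°) = 161.9 m
heave_B = 323 × cos(28.4°) = 284.1 m
total = 161.9 + 284.1 = 446 m

446 m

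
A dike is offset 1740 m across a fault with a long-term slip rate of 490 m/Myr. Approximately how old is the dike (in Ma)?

3.55 Ma

age = offset / rate = 1740 m / (490 m/Myr) = 3.55e+06 yr = 3.55 Ma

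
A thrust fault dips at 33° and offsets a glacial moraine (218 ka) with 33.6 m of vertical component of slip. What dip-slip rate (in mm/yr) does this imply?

0.283 mm/yr

dip-slip = throw / sin(dip) = 33.6 m / sin(33°) = 61.69 m
rate = 61.69 m / 218 ka = 0.000283 m/yr = 0.283 mm/yr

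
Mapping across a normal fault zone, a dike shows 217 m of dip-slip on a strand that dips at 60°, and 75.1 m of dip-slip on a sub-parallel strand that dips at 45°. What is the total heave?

162 m

heave_A = 217 × cos(60°) = 108.5 m
heave_B = 75.1 × cos(45°) = 53.10 m
total = 108.5 + 53.10 = 162 m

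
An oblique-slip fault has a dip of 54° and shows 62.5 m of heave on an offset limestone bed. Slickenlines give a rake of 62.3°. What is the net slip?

120 m

dip-slip = heave / cos(dip) = 62.5 / cos(54°) = 106.3 m
net slip = dip-slip / sin(rake) = 106.3 / sin(62.3°) = 120 m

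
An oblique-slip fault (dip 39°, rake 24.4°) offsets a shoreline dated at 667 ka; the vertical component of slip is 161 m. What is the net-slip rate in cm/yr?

0.0928 cm/yr

dip-slip = throw / sin(dip) = 161 / sin(39°) = 255.8 m
net slip = dip-slip / sin(rake) = 255.8 / sin(24.4°) = 619.3 m
rate = 619.3 m / 667 ka = 0.000928 m/yr = 0.0928 cm/yr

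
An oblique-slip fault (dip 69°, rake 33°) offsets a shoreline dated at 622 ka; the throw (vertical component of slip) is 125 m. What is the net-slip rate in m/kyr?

0.395 m/kyr

dip-slip = throw / sin(dip) = 125 / sin(69°) = 133.9 m
net slip = dip-slip / sin(rake) = 133.9 / sin(33°) = 245.8 m
rate = 245.8 m / 622 ka = 0.000395 m/yr = 0.395 m/kyr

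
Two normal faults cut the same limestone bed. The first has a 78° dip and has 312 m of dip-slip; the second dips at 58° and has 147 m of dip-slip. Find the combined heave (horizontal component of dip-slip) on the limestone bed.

heave_A = 312 × cos(78°) = 64.87 m
heave_B = 147 × cos(58°) = 77.90 m
total = 64.87 + 77.90 = 143 m

143 m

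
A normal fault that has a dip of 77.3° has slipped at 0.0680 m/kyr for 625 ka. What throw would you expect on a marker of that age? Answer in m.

dip-slip = rate × time = 0.0680 m/kyr × 625 ka = 42.50 m
throw = dip-slip × sin(dip) = 42.50 × sin(77.3°) = 41.5 m

41.5 m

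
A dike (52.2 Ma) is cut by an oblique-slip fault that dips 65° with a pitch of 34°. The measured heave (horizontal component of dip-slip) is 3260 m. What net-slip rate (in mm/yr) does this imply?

0.264 mm/yr

dip-slip = heave / cos(dip) = 3260 / cos(65°) = 7714 m
net slip = dip-slip / sin(rake) = 7714 / sin(34°) = 13790 m
rate = 13790 m / 52.2 Ma = 0.000264 m/yr = 0.264 mm/yr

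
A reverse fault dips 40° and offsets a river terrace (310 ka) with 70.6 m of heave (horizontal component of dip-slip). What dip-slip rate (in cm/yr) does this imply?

0.0297 cm/yr

dip-slip = heave / cos(dip) = 70.6 m / cos(40°) = 92.16 m
rate = 92.16 m / 310 ka = 0.000297 m/yr = 0.0297 cm/yr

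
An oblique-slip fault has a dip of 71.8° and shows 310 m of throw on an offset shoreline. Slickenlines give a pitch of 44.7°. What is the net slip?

464 m

dip-slip = throw / sin(dip) = 310 / sin(71.8°) = 326.3 m
net slip = dip-slip / sin(rake) = 326.3 / sin(44.7°) = 464 m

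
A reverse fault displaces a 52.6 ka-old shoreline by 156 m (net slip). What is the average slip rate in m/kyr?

rate = 156 m / 52.6 ka = 0.00297 m/yr = 2.97 m/kyr

2.97 m/kyr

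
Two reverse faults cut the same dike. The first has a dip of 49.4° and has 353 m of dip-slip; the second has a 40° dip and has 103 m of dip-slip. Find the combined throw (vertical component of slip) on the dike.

throw_A = 353 × sin(49.4°) = 268 m
throw_B = 103 × sin(40°) = 66.21 m
total = 268 + 66.21 = 334 m

334 m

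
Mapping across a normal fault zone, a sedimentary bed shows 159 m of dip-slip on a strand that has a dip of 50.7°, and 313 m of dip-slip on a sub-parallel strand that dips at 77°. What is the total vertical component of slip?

throw_A = 159 × sin(50.7°) = 123 m
throw_B = 313 × sin(77°) = 305 m
total = 123 + 305 = 428 m

428 m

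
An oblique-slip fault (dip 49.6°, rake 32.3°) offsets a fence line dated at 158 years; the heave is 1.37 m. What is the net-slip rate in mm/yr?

dip-slip = heave / cos(dip) = 1.37 / cos(49.6°) = 2.114 m
net slip = dip-slip / sin(rake) = 2.114 / sin(32.3°) = 3.956 m
rate = 3.956 m / 158 years = 0.0250 m/yr = 25 mm/yr

25 mm/yr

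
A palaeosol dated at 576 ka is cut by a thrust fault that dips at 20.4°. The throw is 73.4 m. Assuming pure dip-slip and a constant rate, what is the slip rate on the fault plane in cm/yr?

0.0366 cm/yr

dip-slip = throw / sin(dip) = 73.4 m / sin(20.4°) = 210.6 m
rate = 210.6 m / 576 ka = 0.000366 m/yr = 0.0366 cm/yr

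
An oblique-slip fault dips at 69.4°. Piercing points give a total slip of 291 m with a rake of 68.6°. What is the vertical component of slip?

dip-slip = net slip × sin(rake) = 291 m × sin(68.6°) = 270.9 m
throw = dip-slip × sin(dip) = 270.9 × sin(69.4°) = 254 m

254 m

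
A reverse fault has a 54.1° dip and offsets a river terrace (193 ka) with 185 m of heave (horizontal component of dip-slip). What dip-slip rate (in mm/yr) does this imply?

dip-slip = heave / cos(dip) = 185 m / cos(54.1°) = 315.5 m
rate = 315.5 m / 193 ka = 0.00163 m/yr = 1.63 mm/yr

1.63 mm/yr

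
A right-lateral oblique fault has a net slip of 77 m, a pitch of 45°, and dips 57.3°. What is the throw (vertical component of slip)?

45.8 m

dip-slip = net slip × sin(rake) = 77 m × sin(45°) = 54.45 m
throw = dip-slip × sin(dip) = 54.45 × sin(57.3°) = 45.8 m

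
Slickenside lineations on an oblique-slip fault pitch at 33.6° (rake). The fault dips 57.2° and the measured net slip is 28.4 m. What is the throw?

dip-slip = net slip × sin(rake) = 28.4 m × sin(33.6°) = 15.72 m
throw = dip-slip × sin(dip) = 15.72 × sin(57.2°) = 13.2 m

13.2 m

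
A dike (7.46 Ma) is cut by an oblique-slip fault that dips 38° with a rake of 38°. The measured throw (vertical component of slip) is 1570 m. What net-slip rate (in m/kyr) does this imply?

dip-slip = throw / sin(dip) = 1570 / sin(38°) = 2550 m
net slip = dip-slip / sin(rake) = 2550 / sin(38°) = 4142 m
rate = 4142 m / 7.46 Ma = 0.000555 m/yr = 0.555 m/kyr

0.555 m/kyr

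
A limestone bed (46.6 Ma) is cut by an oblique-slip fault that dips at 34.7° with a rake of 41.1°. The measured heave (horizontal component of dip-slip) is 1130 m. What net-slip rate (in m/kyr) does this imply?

dip-slip = heave / cos(dip) = 1130 / cos(34.7°) = 1374 m
net slip = dip-slip / sin(rake) = 1374 / sin(41.1°) = 2091 m
rate = 2091 m / 46.6 Ma = 0.0000449 m/yr = 0.0449 m/kyr

0.0449 m/kyr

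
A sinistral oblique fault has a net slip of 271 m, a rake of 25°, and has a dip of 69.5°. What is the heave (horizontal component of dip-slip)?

dip-slip = net slip × sin(rake) = 271 m × sin(25°) = 114.5 m
heave = dip-slip × cos(dip) = 114.5 × cos(69.5°) = 40.1 m

40.1 m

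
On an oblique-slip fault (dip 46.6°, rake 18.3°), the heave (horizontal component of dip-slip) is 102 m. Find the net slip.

473 m

dip-slip = heave / cos(dip) = 102 / cos(46.6°) = 148.5 m
net slip = dip-slip / sin(rake) = 148.5 / sin(18.3°) = 473 m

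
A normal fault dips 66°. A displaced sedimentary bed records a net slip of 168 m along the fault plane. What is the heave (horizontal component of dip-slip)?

68.3 m

heave = dip-slip × cos(dip) = 168 m × cos(66°) = 68.3 m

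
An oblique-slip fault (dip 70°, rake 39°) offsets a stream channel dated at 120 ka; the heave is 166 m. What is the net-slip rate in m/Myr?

6430 m/Myr

dip-slip = heave / cos(dip) = 166 / cos(70°) = 485.4 m
net slip = dip-slip / sin(rake) = 485.4 / sin(39°) = 771.2 m
rate = 771.2 m / 120 ka = 0.00643 m/yr = 6430 m/Myr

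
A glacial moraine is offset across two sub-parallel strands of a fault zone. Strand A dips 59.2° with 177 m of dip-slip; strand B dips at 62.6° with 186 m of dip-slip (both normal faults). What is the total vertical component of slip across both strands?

throw_A = 177 × sin(59.2°) = 152 m
throw_B = 186 × sin(62.6°) = 165.1 m
total = 152 + 165.1 = 317 m

317 m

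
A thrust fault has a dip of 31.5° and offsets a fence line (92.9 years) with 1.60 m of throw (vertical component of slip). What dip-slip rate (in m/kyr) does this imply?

33 m/kyr

dip-slip = throw / sin(dip) = 1.60 m / sin(31.5°) = 3.062 m
rate = 3.062 m / 92.9 years = 0.0330 m/yr = 33 m/kyr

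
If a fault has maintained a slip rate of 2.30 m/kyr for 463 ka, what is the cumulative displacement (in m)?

1060 m

slip = rate × time = 2.30 m/kyr × 463 ka = 1060 m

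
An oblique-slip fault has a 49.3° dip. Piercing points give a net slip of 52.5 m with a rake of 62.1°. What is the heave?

dip-slip = net slip × sin(rake) = 52.5 m × sin(62.1°) = 46.40 m
heave = dip-slip × cos(dip) = 46.40 × cos(49.3°) = 30.3 m

30.3 m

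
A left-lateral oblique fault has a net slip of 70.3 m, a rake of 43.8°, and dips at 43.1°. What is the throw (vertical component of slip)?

dip-slip = net slip × sin(rake) = 70.3 m × sin(43.8°) = 48.66 m
throw = dip-slip × sin(dip) = 48.66 × sin(43.1°) = 33.2 m

33.2 m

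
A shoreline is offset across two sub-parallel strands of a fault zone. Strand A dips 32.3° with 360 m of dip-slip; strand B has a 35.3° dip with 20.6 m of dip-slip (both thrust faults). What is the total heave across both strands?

heave_A = 360 × cos(32.3°) = 304.3 m
heave_B = 20.6 × cos(35.3°) = 16.81 m
total = 304.3 + 16.81 = 321 m

321 m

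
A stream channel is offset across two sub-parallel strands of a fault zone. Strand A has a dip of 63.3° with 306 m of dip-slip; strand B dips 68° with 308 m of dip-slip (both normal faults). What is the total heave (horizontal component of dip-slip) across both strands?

heave_A = 306 × cos(63.3°) = 137.5 m
heave_B = 308 × cos(68°) = 115.4 m
total = 137.5 + 115.4 = 253 m

253 m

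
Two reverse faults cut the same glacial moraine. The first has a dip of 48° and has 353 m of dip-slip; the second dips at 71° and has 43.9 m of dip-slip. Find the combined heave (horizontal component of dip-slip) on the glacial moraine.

heave_A = 353 × cos(48°) = 236.2 m
heave_B = 43.9 × cos(71°) = 14.29 m
total = 236.2 + 14.29 = 250 m

250 m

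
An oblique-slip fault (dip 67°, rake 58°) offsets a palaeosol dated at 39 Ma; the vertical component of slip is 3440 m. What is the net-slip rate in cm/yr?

0.0113 cm/yr

dip-slip = throw / sin(dip) = 3440 / sin(67°) = 3737 m
net slip = dip-slip / sin(rake) = 3737 / sin(58°) = 4407 m
rate = 4407 m / 39 Ma = 0.000113 m/yr = 0.0113 cm/yr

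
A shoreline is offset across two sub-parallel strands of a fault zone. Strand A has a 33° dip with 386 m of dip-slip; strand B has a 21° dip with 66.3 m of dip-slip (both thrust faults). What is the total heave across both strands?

heave_A = 386 × cos(33°) = 323.7 m
heave_B = 66.3 × cos(21°) = 61.90 m
total = 323.7 + 61.90 = 386 m

386 m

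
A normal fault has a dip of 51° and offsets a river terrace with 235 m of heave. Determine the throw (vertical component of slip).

throw = heave × tan(dip) = 235 × tan(51°) = 290 m

290 m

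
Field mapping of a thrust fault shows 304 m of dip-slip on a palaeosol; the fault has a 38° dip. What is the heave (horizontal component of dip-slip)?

heave = dip-slip × cos(dip) = 304 m × cos(38°) = 240 m

240 m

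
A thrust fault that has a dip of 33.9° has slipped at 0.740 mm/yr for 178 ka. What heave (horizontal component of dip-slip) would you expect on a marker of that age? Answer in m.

109 m

dip-slip = rate × time = 0.740 mm/yr × 178 ka = 131.7 m
heave = dip-slip × cos(dip) = 131.7 × cos(33.9°) = 109 m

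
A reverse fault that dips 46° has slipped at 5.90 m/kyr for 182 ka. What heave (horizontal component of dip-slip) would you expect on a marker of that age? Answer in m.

746 m

dip-slip = rate × time = 5.90 m/kyr × 182 ka = 1074 m
heave = dip-slip × cos(dip) = 1074 × cos(46°) = 746 m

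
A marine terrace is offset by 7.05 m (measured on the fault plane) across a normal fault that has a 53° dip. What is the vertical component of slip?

5.63 m

throw = dip-slip × sin(dip) = 7.05 m × sin(53°) = 5.63 m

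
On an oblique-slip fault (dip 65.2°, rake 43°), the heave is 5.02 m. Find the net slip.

dip-slip = heave / cos(dip) = 5.02 / cos(65.2°) = 11.97 m
net slip = dip-slip / sin(rake) = 11.97 / sin(43°) = 17.5 m

17.5 m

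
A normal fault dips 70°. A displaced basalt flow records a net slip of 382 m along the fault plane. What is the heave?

131 m

heave = dip-slip × cos(dip) = 382 m × cos(70°) = 131 m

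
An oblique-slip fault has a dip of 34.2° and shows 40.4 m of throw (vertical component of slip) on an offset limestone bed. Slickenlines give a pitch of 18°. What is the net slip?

233 m

dip-slip = throw / sin(dip) = 40.4 / sin(34.2°) = 71.88 m
net slip = dip-slip / sin(rake) = 71.88 / sin(18°) = 233 m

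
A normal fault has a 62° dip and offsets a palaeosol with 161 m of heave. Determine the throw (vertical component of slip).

303 m

throw = heave × tan(dip) = 161 × tan(62°) = 303 m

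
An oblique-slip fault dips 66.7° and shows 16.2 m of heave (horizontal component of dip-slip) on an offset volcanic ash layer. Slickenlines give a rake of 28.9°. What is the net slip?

84.7 m

dip-slip = heave / cos(dip) = 16.2 / cos(66.7°) = 40.96 m
net slip = dip-slip / sin(rake) = 40.96 / sin(28.9°) = 84.7 m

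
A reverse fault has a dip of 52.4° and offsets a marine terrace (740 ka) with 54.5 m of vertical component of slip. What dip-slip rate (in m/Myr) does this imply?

93 m/Myr

dip-slip = throw / sin(dip) = 54.5 m / sin(52.4°) = 68.79 m
rate = 68.79 m / 740 ka = 0.0000930 m/yr = 93 m/Myr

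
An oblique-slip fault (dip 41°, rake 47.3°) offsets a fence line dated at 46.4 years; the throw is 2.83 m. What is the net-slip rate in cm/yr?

12.6 cm/yr

dip-slip = throw / sin(dip) = 2.83 / sin(41°) = 4.314 m
net slip = dip-slip / sin(rake) = 4.314 / sin(47.3°) = 5.870 m
rate = 5.870 m / 46.4 years = 0.126 m/yr = 12.6 cm/yr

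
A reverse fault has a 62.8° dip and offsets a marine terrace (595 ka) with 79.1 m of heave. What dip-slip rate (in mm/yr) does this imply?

0.291 mm/yr

dip-slip = heave / cos(dip) = 79.1 m / cos(62.8°) = 173 m
rate = 173 m / 595 ka = 0.000291 m/yr = 0.291 mm/yr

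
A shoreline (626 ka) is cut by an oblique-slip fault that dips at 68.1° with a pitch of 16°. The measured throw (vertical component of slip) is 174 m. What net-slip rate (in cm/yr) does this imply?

0.109 cm/yr

dip-slip = throw / sin(dip) = 174 / sin(68.1°) = 187.5 m
net slip = dip-slip / sin(rake) = 187.5 / sin(16°) = 680.4 m
rate = 680.4 m / 626 ka = 0.00109 m/yr = 0.109 cm/yr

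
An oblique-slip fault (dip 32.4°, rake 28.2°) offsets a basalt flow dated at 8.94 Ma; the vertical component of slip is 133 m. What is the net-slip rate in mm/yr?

0.0588 mm/yr

dip-slip = throw / sin(dip) = 133 / sin(32.4°) = 248.2 m
net slip = dip-slip / sin(rake) = 248.2 / sin(28.2°) = 525.3 m
rate = 525.3 m / 8.94 Ma = 0.0000588 m/yr = 0.0588 mm/yr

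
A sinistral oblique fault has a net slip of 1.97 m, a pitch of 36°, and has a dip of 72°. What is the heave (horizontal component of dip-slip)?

0.358 m

dip-slip = net slip × sin(rake) = 1.97 m × sin(36°) = 1.158 m
heave = dip-slip × cos(dip) = 1.158 × cos(72°) = 0.358 m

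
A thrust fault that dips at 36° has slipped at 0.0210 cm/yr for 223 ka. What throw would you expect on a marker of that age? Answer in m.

27.5 m

dip-slip = rate × time = 0.0210 cm/yr × 223 ka = 46.83 m
throw = dip-slip × sin(dip) = 46.83 × sin(36°) = 27.5 m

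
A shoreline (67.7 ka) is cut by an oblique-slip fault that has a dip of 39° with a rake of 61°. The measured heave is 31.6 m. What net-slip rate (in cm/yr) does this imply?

0.0687 cm/yr

dip-slip = heave / cos(dip) = 31.6 / cos(39°) = 40.66 m
net slip = dip-slip / sin(rake) = 40.66 / sin(61°) = 46.49 m
rate = 46.49 m / 67.7 ka = 0.000687 m/yr = 0.0687 cm/yr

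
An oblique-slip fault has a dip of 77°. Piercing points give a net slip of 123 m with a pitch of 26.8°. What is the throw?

dip-slip = net slip × sin(rake) = 123 m × sin(26.8°) = 55.46 m
throw = dip-slip × sin(dip) = 55.46 × sin(77°) = 54 m

54 m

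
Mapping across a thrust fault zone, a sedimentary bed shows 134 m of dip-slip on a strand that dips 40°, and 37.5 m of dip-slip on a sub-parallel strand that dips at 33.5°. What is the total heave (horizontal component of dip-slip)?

134 m

heave_A = 134 × cos(40°) = 102.6 m
heave_B = 37.5 × cos(33.5°) = 31.27 m
total = 102.6 + 31.27 = 134 m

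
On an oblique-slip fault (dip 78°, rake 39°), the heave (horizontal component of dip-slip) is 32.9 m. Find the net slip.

251 m

dip-slip = heave / cos(dip) = 32.9 / cos(78°) = 158.2 m
net slip = dip-slip / sin(rake) = 158.2 / sin(39°) = 251 m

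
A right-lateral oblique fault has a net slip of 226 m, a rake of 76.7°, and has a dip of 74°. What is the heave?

dip-slip = net slip × sin(rake) = 226 m × sin(76.7°) = 219.9 m
heave = dip-slip × cos(dip) = 219.9 × cos(74°) = 60.6 m

60.6 m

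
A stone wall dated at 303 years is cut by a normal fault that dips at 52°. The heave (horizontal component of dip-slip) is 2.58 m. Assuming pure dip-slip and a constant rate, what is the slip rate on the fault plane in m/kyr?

13.8 m/kyr

dip-slip = heave / cos(dip) = 2.58 m / cos(52°) = 4.191 m
rate = 4.191 m / 303 years = 0.0138 m/yr = 13.8 m/kyr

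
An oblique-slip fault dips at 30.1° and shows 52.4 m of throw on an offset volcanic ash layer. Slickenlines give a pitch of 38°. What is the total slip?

dip-slip = throw / sin(dip) = 52.4 / sin(30.1°) = 104.5 m
net slip = dip-slip / sin(rake) = 104.5 / sin(38°) = 170 m

170 m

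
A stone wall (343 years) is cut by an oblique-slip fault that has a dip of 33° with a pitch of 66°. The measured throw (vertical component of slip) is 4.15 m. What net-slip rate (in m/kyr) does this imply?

24.3 m/kyr

dip-slip = throw / sin(dip) = 4.15 / sin(33°) = 7.620 m
net slip = dip-slip / sin(rake) = 7.620 / sin(66°) = 8.341 m
rate = 8.341 m / 343 years = 0.0243 m/yr = 24.3 m/kyr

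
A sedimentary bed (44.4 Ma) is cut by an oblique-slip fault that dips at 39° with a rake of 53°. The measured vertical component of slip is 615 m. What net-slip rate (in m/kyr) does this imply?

dip-slip = throw / sin(dip) = 615 / sin(39°) = 977.2 m
net slip = dip-slip / sin(rake) = 977.2 / sin(53°) = 1224 m
rate = 1224 m / 44.4 Ma = 0.0000276 m/yr = 0.0276 m/kyr

0.0276 m/kyr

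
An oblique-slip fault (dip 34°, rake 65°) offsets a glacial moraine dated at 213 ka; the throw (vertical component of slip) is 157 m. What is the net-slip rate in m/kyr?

1.45 m/kyr

dip-slip = throw / sin(dip) = 157 / sin(34°) = 280.8 m
net slip = dip-slip / sin(rake) = 280.8 / sin(65°) = 309.8 m
rate = 309.8 m / 213 ka = 0.00145 m/yr = 1.45 m/kyr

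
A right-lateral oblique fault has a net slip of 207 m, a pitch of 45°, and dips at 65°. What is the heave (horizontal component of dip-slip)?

dip-slip = net slip × sin(rake) = 207 m × sin(45°) = 146.4 m
heave = dip-slip × cos(dip) = 146.4 × cos(65°) = 61.9 m

61.9 m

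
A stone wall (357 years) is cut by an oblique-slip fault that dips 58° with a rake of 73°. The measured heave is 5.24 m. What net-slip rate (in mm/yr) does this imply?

29 mm/yr

dip-slip = heave / cos(dip) = 5.24 / cos(58°) = 9.888 m
net slip = dip-slip / sin(rake) = 9.888 / sin(73°) = 10.34 m
rate = 10.34 m / 357 years = 0.0290 m/yr = 29 mm/yr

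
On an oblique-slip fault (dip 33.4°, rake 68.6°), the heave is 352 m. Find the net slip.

dip-slip = heave / cos(dip) = 352 / cos(33.4°) = 421.6 m
net slip = dip-slip / sin(rake) = 421.6 / sin(68.6°) = 453 m

453 m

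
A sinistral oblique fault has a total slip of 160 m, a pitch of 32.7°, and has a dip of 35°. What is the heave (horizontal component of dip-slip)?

70.8 m

dip-slip = net slip × sin(rake) = 160 m × sin(32.7°) = 86.44 m
heave = dip-slip × cos(dip) = 86.44 × cos(35°) = 70.8 m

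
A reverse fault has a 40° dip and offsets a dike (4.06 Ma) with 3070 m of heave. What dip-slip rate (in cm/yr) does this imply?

dip-slip = heave / cos(dip) = 3070 m / cos(40°) = 4008 m
rate = 4008 m / 4.06 Ma = 0.000987 m/yr = 0.0987 cm/yr

0.0987 cm/yr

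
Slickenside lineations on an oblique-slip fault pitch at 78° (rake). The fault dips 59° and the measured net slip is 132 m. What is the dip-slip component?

129 m

dip-slip = net slip × sin(rake) = 132 m × sin(78°) = 129 m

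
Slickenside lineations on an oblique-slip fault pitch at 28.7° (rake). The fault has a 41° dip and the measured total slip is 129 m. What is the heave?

dip-slip = net slip × sin(rake) = 129 m × sin(28.7°) = 61.95 m
heave = dip-slip × cos(dip) = 61.95 × cos(41°) = 46.8 m

46.8 m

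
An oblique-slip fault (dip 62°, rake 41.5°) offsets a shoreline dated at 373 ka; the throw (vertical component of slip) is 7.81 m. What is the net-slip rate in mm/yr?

dip-slip = throw / sin(dip) = 7.81 / sin(62°) = 8.845 m
net slip = dip-slip / sin(rake) = 8.845 / sin(41.5°) = 13.35 m
rate = 13.35 m / 373 ka = 0.0000358 m/yr = 0.0358 mm/yr

0.0358 mm/yr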